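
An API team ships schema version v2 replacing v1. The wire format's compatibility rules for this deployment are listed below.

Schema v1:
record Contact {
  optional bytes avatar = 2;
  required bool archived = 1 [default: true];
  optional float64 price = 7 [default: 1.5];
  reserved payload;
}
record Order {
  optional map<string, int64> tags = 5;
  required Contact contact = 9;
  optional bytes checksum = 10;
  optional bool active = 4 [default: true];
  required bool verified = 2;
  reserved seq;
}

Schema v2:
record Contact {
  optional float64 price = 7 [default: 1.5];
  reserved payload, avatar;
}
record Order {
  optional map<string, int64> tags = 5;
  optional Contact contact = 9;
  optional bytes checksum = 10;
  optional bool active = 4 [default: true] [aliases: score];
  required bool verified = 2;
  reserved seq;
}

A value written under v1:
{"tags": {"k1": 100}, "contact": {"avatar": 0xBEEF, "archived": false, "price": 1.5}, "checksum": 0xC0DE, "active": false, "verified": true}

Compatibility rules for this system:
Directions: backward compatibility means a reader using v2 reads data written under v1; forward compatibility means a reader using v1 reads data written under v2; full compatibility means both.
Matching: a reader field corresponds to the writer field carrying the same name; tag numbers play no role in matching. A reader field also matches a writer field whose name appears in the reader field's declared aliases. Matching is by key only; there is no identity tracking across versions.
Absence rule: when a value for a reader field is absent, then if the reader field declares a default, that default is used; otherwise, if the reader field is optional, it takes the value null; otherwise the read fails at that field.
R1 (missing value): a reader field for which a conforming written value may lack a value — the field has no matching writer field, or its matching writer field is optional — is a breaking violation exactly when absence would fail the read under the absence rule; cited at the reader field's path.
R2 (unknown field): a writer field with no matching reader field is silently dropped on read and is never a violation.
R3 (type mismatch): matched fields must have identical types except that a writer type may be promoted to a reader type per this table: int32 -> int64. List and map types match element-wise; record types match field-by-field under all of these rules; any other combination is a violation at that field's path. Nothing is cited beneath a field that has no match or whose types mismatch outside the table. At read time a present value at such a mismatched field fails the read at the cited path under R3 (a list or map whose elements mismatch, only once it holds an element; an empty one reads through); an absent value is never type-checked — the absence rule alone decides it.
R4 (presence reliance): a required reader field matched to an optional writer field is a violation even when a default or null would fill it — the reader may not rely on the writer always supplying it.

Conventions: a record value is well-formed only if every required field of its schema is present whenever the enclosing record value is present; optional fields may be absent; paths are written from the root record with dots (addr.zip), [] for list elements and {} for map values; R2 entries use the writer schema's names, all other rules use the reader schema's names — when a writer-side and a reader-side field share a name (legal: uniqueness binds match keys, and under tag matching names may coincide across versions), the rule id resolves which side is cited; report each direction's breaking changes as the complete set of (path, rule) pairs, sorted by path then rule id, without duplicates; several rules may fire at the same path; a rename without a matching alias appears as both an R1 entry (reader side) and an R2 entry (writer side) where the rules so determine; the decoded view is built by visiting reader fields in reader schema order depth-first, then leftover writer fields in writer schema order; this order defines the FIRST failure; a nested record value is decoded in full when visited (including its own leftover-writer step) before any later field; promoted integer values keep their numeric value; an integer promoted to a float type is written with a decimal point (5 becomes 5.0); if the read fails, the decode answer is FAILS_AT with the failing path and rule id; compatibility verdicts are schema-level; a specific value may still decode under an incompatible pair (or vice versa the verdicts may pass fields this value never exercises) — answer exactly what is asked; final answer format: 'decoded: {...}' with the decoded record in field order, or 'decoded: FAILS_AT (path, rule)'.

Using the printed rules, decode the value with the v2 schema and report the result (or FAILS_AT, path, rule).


arrows below run writer -> reader for Order
decode walk for Order under reader schema v2:
  tags := {"k1": 100}
  contact.price := 1.5
  writer contact.avatar: unmatched, discarded
  writer contact.archived: unmatched, discarded
  checksum := 0xC0DE
  active := false
  verified := true
  => decoded: {"tags": {"k1": 100}, "contact": {"price": 1.5}, "checksum": 0xC0DE, "active": false, "verified": true}
the rest of the Order diff is inert for this question:
  field contact in record Order: required changed to optional -> matters for Order compatibility verdicts, not for this value's decode

decoded: {"tags": {"k1": 100}, "contact": {"price": 1.5}, "checksum": 0xC0DE, "active": false, "verified": true}


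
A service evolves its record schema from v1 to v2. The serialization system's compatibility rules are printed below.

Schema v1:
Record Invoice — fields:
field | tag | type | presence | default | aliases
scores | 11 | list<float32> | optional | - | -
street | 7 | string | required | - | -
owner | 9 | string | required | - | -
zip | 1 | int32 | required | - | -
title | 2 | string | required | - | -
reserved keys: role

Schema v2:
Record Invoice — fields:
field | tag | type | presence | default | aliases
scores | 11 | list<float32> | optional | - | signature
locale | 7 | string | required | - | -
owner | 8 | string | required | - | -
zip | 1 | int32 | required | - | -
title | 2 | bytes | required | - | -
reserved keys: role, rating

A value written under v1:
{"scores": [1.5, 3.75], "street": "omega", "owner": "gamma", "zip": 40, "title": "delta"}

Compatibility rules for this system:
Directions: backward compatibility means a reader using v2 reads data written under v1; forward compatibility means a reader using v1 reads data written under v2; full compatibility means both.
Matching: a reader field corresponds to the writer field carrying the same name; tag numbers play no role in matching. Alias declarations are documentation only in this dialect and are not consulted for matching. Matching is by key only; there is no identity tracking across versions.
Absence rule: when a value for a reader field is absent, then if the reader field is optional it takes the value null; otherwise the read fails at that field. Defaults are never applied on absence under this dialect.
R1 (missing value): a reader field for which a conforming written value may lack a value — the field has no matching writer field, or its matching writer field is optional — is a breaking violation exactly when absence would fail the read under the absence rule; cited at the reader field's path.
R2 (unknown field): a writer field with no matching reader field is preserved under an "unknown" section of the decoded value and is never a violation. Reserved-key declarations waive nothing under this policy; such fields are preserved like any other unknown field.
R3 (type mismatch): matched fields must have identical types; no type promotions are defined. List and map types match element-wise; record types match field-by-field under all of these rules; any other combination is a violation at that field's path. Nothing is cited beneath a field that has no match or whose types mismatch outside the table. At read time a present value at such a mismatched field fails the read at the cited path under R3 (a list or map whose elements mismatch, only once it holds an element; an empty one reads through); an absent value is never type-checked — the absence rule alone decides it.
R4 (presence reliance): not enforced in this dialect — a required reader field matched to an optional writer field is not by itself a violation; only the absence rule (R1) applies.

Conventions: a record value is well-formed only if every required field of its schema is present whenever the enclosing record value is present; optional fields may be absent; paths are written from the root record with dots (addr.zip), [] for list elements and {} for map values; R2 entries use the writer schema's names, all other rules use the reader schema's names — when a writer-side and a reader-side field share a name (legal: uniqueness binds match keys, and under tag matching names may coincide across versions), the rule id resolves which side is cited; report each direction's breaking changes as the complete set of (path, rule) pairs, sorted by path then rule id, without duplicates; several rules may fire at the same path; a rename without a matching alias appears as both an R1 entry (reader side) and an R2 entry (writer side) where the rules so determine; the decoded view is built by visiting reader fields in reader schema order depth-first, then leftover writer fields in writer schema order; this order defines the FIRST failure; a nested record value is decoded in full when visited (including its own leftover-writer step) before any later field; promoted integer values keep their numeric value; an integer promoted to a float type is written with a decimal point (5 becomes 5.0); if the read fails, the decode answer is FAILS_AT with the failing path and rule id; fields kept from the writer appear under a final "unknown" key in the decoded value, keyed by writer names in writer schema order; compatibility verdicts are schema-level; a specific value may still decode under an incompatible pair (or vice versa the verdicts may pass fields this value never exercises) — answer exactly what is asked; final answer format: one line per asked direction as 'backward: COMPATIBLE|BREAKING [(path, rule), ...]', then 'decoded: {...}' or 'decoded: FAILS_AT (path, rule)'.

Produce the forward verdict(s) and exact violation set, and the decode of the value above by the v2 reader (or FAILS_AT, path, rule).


forward: BREAKING [(street, R1), (title, R3)]; decoded: FAILS_AT (locale, R1)

arrows below run writer -> reader for Invoice
checking forward for Invoice: reader v1 against writer v2:
  scores: list<float32> -> list<float32>, writer optional; from scores
  street: no writer match
  owner: string -> string, writer required; from owner
  zip: int32 -> int32, writer required; from zip
  title: bytes -> string, writer required; from title
  writer field locale has no reader counterpart
  breaking: (street, R1)
  breaking: (title, R3)
  => 2 violation(s): forward is BREAKING for Invoice
decode (reader v2):
  scores := [1.5, 3.75]
  read fails at locale under R1 (no fill)
  => FAILS_AT (locale, R1)
the other Invoice changes do not affect what is asked:
  field owner in record Invoice: tag 9 changed to 8 -> fires no rule on Invoice, leaving the asked answer as it is


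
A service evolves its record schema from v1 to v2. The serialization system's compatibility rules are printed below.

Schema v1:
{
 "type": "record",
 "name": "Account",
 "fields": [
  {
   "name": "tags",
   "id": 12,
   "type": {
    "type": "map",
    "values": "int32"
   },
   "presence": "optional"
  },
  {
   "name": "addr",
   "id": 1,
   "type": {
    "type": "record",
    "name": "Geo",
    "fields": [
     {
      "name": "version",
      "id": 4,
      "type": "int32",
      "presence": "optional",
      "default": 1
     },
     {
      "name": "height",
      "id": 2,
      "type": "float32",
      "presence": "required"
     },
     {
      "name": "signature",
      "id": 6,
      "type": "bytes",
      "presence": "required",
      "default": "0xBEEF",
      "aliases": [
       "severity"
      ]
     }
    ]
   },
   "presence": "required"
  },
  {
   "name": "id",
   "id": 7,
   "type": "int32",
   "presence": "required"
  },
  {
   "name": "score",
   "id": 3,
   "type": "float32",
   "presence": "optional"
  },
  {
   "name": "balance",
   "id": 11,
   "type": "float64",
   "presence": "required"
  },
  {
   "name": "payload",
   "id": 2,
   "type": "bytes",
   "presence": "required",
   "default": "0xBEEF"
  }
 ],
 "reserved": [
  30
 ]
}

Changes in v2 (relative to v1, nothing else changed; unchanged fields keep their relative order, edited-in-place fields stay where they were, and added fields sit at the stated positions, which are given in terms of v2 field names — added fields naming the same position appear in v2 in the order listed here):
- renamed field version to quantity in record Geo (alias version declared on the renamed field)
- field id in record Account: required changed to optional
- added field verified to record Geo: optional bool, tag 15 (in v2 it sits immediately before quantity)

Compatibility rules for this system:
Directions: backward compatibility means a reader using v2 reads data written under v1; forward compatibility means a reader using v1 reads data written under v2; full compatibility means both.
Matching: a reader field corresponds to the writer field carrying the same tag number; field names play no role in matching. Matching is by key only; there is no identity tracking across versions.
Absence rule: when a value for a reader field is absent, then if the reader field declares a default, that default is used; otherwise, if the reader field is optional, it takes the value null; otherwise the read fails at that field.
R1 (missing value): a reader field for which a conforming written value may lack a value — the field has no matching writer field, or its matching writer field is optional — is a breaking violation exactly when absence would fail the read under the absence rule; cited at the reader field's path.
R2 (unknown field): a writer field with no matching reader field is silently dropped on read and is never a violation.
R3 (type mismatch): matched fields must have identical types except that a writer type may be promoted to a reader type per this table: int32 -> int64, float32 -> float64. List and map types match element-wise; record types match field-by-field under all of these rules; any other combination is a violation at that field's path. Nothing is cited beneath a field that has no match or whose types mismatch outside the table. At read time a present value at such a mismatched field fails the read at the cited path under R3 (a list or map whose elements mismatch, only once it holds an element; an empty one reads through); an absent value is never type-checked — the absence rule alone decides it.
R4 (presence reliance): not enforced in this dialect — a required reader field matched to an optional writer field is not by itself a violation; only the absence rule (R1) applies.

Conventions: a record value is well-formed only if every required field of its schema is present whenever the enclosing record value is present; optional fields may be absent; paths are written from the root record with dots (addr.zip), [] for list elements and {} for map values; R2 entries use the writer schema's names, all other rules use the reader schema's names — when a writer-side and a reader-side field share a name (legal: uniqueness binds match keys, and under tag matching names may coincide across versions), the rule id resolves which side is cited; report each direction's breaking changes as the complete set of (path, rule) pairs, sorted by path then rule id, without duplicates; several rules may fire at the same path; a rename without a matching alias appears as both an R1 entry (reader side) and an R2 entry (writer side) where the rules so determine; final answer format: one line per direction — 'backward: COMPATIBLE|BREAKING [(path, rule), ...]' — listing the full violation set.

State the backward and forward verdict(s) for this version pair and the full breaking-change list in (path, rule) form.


backward: COMPATIBLE []; forward: BREAKING [(id, R1)]

each type pair in Account: writer, then reader
backward for Account (reader v2, writer v1):
  tags <- tags (map<string, int32> -> map<string, int32>, writer optional)
  addr <- addr (Geo -> Geo, writer required)
  id <- id (int32 -> int32, writer required)
  score <- score (float32 -> float32, writer optional)
  balance <- balance (float64 -> float64, writer required)
  payload <- payload (bytes -> bytes, writer required)
  addr.verified: no writer match
  addr.quantity <- addr.version (int32 -> int32, writer optional)
  addr.height <- addr.height (float32 -> float32, writer required)
  addr.signature <- addr.signature (bytes -> bytes, writer required)
  => backward verdict for Account: COMPATIBLE, no violations
forward for Account (reader v1, writer v2):
  tags <- tags (map<string, int32> -> map<string, int32>, writer optional)
  addr <- addr (Geo -> Geo, writer required)
  id <- id (int32 -> int32, writer optional)
  score <- score (float32 -> float32, writer optional)
  balance <- balance (float64 -> float64, writer required)
  payload <- payload (bytes -> bytes, writer required)
  addr.version <- addr.quantity (int32 -> int32, writer optional)
  addr.height <- addr.height (float32 -> float32, writer required)
  addr.signature <- addr.signature (bytes -> bytes, writer required)
  addr.verified (writer side), unknown to reader
  violation R1 at id
  => forward: BREAKING (1)


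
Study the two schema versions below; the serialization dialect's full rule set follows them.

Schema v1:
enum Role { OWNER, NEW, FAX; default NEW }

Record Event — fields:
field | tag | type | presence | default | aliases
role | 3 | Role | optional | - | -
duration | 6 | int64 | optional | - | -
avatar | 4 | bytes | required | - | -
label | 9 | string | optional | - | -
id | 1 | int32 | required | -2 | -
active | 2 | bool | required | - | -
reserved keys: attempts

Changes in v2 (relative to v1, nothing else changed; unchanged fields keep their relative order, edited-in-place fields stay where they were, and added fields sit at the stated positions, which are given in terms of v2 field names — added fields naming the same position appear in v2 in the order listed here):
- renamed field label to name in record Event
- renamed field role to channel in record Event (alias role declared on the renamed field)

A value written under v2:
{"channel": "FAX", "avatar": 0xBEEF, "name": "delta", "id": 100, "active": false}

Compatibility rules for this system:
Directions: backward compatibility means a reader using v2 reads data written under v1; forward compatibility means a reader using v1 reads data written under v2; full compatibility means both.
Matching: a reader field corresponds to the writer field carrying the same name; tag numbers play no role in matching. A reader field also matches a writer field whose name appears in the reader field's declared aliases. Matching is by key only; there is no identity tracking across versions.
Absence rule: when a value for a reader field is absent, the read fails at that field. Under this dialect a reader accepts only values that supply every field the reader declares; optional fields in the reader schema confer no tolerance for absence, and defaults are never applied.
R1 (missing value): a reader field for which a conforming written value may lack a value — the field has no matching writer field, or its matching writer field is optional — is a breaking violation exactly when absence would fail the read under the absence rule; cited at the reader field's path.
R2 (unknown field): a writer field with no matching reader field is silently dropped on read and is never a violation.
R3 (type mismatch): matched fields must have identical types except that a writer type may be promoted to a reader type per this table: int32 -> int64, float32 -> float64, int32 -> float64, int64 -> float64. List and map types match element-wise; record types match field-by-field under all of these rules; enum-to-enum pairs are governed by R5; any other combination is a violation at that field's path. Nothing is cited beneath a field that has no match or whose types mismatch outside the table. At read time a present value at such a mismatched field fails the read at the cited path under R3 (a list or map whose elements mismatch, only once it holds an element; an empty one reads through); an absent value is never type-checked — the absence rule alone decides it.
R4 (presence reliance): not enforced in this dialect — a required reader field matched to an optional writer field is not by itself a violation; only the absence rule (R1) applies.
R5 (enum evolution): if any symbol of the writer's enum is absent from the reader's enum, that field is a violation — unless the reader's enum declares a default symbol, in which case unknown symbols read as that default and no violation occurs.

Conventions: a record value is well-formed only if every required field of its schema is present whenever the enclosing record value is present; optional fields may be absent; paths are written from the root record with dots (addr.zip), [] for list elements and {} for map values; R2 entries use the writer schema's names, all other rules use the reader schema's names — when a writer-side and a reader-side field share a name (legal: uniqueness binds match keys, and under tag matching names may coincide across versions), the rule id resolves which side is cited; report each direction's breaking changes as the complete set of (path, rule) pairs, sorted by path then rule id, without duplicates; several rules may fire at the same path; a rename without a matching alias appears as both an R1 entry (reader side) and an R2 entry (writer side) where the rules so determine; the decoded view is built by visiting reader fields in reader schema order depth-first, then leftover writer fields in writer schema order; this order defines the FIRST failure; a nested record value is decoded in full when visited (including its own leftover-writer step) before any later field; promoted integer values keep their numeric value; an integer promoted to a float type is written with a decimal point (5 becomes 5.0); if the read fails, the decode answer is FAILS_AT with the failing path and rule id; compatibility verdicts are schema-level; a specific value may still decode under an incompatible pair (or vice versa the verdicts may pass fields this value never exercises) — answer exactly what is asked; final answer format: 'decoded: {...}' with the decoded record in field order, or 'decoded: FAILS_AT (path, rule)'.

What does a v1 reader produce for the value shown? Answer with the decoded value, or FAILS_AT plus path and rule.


decoded: FAILS_AT (role, R1)

the writer's type comes first in each Event pair
migrating the Event value to v1:
  read fails at role under R1 (no fill)
  => FAILS_AT (role, R1)
the other Event changes do not affect what is asked:
  renamed field label to name in record Event -> shifts the Event verdicts, not this decode


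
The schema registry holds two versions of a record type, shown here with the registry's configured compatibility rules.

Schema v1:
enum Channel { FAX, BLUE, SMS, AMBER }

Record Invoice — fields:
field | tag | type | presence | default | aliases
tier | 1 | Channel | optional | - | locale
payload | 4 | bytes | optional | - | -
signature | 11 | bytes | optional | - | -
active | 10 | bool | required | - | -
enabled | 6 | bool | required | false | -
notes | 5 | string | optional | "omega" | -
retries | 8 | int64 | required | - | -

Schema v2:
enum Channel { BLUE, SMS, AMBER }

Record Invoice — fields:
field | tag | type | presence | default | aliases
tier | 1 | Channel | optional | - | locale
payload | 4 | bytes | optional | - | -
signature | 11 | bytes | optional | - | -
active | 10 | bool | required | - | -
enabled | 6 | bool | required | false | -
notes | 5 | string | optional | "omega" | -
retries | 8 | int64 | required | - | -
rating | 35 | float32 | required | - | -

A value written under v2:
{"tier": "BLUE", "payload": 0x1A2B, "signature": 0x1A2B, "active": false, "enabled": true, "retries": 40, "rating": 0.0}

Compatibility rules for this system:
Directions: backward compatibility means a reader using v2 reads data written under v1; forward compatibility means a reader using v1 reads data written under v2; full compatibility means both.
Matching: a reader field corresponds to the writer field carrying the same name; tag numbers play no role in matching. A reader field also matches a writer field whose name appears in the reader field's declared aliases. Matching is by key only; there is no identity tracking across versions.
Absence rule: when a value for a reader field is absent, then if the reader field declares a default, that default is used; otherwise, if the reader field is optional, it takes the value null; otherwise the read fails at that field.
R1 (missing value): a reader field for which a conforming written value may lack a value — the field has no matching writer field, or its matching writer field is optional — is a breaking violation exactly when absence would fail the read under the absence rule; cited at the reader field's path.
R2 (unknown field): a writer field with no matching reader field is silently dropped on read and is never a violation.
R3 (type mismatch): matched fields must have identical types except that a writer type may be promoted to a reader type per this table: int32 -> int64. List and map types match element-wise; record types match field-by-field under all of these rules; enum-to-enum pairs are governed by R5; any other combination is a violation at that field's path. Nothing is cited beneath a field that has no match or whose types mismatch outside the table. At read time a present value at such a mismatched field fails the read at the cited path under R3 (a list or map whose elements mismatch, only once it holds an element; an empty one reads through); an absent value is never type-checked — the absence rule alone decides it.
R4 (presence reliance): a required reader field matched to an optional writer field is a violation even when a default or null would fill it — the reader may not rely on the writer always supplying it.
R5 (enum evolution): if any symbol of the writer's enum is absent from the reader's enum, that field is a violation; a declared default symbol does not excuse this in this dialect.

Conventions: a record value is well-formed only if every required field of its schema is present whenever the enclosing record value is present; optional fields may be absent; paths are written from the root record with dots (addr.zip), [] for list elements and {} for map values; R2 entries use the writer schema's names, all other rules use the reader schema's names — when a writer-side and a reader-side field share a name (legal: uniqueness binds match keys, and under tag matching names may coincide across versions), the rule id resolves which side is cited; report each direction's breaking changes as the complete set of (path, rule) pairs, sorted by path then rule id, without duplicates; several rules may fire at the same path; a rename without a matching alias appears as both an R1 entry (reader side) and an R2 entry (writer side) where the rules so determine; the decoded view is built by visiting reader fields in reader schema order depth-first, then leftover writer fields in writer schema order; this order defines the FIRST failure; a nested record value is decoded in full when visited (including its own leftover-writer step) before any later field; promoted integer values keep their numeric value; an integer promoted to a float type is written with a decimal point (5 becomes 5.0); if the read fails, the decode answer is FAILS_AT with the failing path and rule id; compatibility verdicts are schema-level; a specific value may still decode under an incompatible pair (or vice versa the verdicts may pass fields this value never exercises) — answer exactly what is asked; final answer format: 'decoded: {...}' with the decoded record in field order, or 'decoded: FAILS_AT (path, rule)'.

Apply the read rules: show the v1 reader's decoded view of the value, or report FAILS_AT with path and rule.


each type pair in Invoice: writer, then reader
decode walk for Invoice under reader schema v1:
  tier := "BLUE"
  payload := 0x1A2B
  signature := 0x1A2B
  active := false
  enabled := true
  notes := "omega" (missing; default applied)
  retries := 40
  writer rating: no reader field; dropped
  => decoded: {"tier": "BLUE", "payload": 0x1A2B, "signature": 0x1A2B, "active": false, "enabled": true, "notes": "omega", "retries": 40}
ruling out the remaining Invoice differences:
  added field rating to record Invoice: required float32, tag 35 (in v2 it sits last) -> shifts the Invoice verdicts, not this decode
  enum Channel (field tier in record Invoice): symbol FAX removed -> shifts the Invoice verdicts, not this decode

decoded: {"tier": "BLUE", "payload": 0x1A2B, "signature": 0x1A2B, "active": false, "enabled": true, "notes": "omega", "retries": 40}


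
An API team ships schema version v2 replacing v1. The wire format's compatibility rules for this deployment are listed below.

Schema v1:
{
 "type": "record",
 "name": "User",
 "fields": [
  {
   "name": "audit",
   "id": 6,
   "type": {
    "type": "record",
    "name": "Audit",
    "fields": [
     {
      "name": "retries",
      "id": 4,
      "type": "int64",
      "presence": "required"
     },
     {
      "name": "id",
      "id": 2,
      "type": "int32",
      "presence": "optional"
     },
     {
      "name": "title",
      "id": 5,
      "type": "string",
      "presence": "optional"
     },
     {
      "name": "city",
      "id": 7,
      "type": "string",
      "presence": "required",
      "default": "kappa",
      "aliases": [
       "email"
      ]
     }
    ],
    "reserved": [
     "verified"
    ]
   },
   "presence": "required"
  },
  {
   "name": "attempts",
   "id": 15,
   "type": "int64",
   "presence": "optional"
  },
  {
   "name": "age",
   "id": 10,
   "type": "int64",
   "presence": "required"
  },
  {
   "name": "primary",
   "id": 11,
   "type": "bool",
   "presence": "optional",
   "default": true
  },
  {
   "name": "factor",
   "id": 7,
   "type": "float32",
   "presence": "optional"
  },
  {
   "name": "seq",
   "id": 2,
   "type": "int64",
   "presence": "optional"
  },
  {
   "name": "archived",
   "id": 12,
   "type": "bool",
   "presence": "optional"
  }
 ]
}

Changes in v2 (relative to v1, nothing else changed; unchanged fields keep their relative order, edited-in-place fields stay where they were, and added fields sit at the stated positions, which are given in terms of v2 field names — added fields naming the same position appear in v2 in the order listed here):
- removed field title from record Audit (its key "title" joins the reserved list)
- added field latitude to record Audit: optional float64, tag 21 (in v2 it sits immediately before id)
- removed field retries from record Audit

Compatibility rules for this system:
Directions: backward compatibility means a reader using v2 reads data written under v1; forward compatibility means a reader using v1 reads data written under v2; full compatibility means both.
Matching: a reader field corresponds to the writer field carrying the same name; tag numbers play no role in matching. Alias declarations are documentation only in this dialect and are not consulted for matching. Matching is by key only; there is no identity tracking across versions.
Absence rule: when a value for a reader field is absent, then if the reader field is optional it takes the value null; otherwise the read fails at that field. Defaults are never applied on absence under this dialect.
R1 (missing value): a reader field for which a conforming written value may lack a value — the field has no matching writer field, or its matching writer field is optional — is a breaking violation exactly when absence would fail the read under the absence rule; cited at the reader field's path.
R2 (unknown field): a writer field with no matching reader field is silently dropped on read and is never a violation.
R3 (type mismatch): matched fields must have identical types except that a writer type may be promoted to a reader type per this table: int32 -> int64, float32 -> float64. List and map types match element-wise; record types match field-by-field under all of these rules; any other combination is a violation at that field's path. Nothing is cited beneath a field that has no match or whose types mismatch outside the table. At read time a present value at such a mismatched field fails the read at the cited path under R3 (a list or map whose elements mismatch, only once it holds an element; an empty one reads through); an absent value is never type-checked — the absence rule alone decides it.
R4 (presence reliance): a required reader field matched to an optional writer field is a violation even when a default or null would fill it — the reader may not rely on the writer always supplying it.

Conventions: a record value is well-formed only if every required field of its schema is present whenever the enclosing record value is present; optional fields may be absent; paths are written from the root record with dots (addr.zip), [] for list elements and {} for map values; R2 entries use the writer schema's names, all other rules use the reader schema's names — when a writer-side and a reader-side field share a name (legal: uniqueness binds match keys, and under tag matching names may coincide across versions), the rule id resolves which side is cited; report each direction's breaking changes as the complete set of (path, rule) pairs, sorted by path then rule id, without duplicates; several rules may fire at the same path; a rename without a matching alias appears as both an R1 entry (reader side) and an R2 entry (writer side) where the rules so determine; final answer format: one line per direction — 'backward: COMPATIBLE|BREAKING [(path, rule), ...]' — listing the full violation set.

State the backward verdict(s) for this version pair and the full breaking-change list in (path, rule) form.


backward: COMPATIBLE []

the writer's type comes first in each User pair
backward pass over User, reader schema v2, writer schema v1:
  writer required, Audit -> Audit: reader audit maps from writer audit
  writer optional, int64 -> int64: reader attempts maps from writer attempts
  writer required, int64 -> int64: reader age maps from writer age
  writer optional, bool -> bool: reader primary maps from writer primary
  writer optional, float32 -> float32: reader factor maps from writer factor
  writer optional, int64 -> int64: reader seq maps from writer seq
  writer optional, bool -> bool: reader archived maps from writer archived
  audit.latitude has no writer counterpart
  writer optional, int32 -> int32: reader audit.id maps from writer audit.id
  writer required, string -> string: reader audit.city maps from writer audit.city
  audit.retries (writer side), unknown to reader
  audit.title (writer side), unknown to reader
  nothing fires on User: backward is COMPATIBLE
remaining User differences; none change what is asked:
  removed field title from record Audit (its key "title" joins the reserved list) -> inert for the asked User verdict: nothing fires
  added field latitude to record Audit: optional float64, tag 21 (in v2 it sits immediately before id) -> inert for the asked User verdict: nothing fires
  removed field retries from record Audit -> matters only for User's forward compatibility — outside the asked direction


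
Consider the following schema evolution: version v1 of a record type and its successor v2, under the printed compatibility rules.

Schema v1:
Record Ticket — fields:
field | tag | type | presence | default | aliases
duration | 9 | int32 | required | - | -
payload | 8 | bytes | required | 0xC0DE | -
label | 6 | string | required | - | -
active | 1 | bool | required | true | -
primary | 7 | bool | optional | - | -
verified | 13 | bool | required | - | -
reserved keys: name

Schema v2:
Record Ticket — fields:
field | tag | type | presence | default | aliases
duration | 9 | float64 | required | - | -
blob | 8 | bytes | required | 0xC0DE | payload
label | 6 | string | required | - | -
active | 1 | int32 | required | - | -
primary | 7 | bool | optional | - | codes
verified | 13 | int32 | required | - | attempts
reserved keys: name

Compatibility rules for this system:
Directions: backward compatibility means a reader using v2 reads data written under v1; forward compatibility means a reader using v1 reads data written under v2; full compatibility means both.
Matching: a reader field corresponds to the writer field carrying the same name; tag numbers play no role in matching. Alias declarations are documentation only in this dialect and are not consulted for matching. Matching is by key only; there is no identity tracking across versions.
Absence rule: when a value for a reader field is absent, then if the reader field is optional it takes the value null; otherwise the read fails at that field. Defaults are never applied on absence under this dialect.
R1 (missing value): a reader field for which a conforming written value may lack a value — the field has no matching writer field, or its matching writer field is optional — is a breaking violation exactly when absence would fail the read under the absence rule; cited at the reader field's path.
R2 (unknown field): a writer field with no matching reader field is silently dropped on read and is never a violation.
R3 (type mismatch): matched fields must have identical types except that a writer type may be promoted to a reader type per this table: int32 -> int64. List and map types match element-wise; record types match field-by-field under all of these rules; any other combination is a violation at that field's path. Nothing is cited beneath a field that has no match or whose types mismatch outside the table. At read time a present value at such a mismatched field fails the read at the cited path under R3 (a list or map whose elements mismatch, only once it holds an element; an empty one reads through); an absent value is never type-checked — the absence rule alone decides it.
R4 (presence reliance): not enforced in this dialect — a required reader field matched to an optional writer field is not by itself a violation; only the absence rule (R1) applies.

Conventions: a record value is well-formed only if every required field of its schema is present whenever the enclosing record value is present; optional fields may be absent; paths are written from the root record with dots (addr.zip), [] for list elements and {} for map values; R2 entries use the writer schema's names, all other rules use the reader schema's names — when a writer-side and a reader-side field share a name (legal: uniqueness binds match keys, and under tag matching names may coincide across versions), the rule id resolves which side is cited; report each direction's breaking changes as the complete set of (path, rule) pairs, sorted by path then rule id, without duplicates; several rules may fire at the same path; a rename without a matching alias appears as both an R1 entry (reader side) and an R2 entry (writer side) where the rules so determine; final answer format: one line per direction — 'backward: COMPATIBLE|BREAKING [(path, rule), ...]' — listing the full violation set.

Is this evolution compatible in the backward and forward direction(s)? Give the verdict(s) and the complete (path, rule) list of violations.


backward: BREAKING [(active, R3), (blob, R1), (duration, R3), (verified, R3)]; forward: BREAKING [(active, R3), (duration, R3), (payload, R1), (verified, R3)]

each type pair in Ticket: writer, then reader
backward pass over Ticket, reader schema v2, writer schema v1:
  writer required, int32 -> float64: reader duration maps from writer duration
  blob: no writer match
  writer required, string -> string: reader label maps from writer label
  writer required, bool -> int32: reader active maps from writer active
  writer optional, bool -> bool: reader primary maps from writer primary
  writer required, bool -> int32: reader verified maps from writer verified
  payload (writer side), unknown to reader
  R3 fires at active
  R1 fires at blob
  R3 fires at duration
  R3 fires at verified
  backward on Ticket therefore BREAKING (4)
forward pass over Ticket, reader schema v1, writer schema v2:
  writer required, float64 -> int32: reader duration maps from writer duration
  payload: no writer match
  writer required, string -> string: reader label maps from writer label
  writer required, int32 -> bool: reader active maps from writer active
  writer optional, bool -> bool: reader primary maps from writer primary
  writer required, int32 -> bool: reader verified maps from writer verified
  blob (writer side), unknown to reader
  R3 fires at active
  R3 fires at duration
  R1 fires at payload
  R3 fires at verified
  forward on Ticket therefore BREAKING (4)
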